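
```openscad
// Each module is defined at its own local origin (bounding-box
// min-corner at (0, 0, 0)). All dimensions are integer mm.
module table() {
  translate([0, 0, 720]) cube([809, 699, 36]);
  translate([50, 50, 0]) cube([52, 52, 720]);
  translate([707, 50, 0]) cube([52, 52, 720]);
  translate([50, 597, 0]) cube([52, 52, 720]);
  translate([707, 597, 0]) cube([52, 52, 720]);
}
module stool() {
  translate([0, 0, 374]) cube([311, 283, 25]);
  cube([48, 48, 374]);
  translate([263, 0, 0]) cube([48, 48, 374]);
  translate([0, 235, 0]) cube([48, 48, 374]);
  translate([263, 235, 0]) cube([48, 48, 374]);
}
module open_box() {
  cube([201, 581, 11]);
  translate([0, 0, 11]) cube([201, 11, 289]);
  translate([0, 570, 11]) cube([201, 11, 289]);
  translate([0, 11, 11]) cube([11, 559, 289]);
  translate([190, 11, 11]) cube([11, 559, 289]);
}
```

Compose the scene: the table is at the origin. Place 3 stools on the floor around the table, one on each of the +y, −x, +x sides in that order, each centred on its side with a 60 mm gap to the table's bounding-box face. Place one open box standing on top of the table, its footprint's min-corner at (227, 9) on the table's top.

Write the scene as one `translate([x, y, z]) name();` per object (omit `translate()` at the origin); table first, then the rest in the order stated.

table();
translate([249, 759, 0]) stool();
translate([-371, 208, 0]) stool();
translate([869, 208, 0]) stool();
translate([227, 9, 756]) open_box();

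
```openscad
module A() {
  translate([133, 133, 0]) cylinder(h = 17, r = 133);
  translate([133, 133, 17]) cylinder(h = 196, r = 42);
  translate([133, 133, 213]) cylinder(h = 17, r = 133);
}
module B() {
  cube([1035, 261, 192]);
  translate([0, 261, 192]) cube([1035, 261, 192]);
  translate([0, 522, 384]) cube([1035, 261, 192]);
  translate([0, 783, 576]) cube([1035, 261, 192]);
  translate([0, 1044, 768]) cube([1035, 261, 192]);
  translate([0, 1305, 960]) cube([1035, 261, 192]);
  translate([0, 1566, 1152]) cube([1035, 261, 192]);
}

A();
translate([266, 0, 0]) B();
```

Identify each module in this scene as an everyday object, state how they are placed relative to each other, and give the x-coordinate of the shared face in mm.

A is a spool. B is a staircase. The staircase is against the spool's +x side, with their −y faces flush. The x-coordinate of the shared face is 266 mm.

The spool's +x face and the staircase's −x face are both at x = 266 mm.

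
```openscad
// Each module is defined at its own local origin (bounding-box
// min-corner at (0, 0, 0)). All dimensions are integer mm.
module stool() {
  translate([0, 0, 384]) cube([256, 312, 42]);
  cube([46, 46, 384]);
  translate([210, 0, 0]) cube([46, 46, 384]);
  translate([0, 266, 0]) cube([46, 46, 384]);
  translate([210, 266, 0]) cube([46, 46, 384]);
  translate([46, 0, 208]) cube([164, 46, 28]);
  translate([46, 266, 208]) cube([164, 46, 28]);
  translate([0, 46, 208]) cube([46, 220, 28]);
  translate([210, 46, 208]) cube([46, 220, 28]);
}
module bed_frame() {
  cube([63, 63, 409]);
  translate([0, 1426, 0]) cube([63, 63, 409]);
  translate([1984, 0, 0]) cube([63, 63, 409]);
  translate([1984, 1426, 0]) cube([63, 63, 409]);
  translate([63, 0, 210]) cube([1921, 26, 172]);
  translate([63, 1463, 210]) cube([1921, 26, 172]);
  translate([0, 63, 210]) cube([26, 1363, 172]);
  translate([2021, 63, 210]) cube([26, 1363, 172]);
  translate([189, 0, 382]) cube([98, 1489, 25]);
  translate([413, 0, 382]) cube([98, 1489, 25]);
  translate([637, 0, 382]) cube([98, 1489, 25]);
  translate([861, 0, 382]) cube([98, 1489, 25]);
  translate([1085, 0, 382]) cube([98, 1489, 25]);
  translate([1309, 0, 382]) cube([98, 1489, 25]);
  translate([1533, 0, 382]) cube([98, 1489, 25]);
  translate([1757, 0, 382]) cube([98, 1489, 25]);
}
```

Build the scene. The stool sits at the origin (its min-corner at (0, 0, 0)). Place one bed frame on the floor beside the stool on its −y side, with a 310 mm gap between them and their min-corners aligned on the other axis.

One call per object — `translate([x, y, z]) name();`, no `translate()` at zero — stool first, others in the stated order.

stool();
translate([0, -1799, 0]) bed_frame();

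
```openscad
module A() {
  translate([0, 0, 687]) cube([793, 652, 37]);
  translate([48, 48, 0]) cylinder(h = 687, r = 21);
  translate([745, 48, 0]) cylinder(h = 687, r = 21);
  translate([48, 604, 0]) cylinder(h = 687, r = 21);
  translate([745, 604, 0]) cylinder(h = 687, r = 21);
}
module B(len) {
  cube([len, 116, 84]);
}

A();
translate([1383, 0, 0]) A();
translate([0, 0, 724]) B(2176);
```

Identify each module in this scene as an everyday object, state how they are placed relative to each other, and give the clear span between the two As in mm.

A is a table. B is a beam. A beam spans the tops of two tables. The clear span between the two tables is 590 mm.

Second table starts at x = 1383; first ends at x = 793; clear span = 1383 − 793 = 590 mm.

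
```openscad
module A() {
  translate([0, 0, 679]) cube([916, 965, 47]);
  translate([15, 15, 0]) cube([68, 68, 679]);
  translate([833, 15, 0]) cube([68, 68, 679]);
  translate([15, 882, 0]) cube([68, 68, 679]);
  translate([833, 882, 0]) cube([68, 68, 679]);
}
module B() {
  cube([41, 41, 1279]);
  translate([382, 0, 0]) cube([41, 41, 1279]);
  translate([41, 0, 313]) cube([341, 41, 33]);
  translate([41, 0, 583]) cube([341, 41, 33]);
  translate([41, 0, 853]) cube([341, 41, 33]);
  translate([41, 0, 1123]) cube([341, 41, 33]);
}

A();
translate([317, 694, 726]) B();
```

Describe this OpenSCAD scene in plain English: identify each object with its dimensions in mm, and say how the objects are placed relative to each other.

A is a table with a 916×965 mm rectangular top, 47 mm thick, top surface at z = 726 mm, supported by four 68×68 mm square legs, each inset 15 mm from the nearest pair of top edges, running from the floor.

B is a wooden ladder with two side rails of 41×41 mm section and 1279 mm height, set 423 mm apart overall. Between them run 4 rectangular rungs (41 mm deep, 33 mm thick), front faces flush with the rails' −y face. The bottom of the first rung is 313 mm above the floor and each subsequent rung is 270 mm higher than the one below.

The ladder is on top of the table.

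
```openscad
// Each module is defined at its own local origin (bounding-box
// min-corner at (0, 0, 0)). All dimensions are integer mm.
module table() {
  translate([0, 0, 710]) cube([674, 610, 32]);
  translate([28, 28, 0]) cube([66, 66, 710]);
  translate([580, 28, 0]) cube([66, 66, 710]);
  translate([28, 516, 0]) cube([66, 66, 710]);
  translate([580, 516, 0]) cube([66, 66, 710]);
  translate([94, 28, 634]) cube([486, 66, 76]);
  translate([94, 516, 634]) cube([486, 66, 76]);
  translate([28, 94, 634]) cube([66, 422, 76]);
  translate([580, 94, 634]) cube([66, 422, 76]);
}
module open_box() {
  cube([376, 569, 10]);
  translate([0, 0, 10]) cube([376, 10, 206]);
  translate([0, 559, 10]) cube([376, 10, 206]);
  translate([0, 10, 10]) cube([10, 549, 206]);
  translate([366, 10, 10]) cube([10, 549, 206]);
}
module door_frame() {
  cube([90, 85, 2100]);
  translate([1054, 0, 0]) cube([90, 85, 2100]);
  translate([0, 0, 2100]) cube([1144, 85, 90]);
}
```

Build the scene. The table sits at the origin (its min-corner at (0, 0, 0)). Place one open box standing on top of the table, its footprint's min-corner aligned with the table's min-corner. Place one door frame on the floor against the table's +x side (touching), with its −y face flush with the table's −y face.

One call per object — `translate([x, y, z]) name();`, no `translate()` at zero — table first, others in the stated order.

table();
translate([0, 0, 742]) open_box();
translate([674, 0, 0]) door_frame();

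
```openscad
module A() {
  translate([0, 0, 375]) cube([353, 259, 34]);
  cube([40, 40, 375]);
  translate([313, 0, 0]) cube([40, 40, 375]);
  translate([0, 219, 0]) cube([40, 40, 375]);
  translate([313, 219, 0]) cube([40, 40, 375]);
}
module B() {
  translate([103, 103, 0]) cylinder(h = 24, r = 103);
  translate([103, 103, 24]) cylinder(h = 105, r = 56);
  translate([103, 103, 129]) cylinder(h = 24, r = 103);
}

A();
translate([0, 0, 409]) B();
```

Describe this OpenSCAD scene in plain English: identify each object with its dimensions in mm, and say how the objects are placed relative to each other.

A is a four-legged stool. The seat is 353×259 mm, 34 mm thick, top at z = 409 mm. It stands on four square legs, each 40×40 mm in cross-section, from z = 0 to the seat underside, each flush with a corner of the seat.

B is a spool: two coaxial disc flanges of radius 103 mm and thickness 24 mm, joined by a core cylinder of radius 56 mm and height 105 mm. The lower flange rests on z = 0 and the three cylinders share a vertical axis.

The spool is on top of the stool.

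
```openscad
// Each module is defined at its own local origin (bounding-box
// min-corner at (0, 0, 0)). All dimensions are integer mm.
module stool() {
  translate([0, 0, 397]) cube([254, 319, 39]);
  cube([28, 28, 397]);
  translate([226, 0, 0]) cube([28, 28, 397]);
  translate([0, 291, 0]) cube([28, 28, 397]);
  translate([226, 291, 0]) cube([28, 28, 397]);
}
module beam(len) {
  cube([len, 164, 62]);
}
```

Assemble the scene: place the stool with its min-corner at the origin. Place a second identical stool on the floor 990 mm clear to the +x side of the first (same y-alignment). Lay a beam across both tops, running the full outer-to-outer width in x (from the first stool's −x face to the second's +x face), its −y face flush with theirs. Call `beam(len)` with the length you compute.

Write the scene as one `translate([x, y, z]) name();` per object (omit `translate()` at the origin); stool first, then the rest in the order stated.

stool();
translate([1244, 0, 0]) stool();
translate([0, 0, 436]) beam(1498);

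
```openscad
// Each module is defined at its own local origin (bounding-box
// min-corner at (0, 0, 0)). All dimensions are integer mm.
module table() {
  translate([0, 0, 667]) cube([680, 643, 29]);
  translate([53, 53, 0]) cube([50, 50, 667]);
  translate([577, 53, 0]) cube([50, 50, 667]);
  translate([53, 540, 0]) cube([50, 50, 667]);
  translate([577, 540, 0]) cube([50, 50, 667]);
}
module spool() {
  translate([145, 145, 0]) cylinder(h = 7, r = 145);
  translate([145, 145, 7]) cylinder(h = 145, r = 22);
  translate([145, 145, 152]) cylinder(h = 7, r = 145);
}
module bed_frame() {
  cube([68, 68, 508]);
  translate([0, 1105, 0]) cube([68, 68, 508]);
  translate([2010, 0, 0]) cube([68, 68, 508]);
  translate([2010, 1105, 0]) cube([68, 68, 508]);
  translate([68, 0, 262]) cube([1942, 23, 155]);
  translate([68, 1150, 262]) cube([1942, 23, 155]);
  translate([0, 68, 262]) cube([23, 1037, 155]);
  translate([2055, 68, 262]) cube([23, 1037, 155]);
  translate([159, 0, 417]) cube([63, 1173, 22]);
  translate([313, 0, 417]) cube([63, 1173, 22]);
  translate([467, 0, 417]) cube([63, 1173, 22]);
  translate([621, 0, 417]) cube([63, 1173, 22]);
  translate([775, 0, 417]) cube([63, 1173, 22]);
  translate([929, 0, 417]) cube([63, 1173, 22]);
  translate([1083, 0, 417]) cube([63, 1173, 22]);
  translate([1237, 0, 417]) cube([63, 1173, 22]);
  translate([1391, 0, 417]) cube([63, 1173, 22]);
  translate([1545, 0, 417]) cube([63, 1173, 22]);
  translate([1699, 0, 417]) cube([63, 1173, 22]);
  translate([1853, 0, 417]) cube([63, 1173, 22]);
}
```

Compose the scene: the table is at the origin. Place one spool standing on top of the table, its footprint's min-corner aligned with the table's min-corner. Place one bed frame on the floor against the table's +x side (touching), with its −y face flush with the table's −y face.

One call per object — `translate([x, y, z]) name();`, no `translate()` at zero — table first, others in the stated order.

table();
translate([0, 0, 696]) spool();
translate([680, 0, 0]) bed_frame();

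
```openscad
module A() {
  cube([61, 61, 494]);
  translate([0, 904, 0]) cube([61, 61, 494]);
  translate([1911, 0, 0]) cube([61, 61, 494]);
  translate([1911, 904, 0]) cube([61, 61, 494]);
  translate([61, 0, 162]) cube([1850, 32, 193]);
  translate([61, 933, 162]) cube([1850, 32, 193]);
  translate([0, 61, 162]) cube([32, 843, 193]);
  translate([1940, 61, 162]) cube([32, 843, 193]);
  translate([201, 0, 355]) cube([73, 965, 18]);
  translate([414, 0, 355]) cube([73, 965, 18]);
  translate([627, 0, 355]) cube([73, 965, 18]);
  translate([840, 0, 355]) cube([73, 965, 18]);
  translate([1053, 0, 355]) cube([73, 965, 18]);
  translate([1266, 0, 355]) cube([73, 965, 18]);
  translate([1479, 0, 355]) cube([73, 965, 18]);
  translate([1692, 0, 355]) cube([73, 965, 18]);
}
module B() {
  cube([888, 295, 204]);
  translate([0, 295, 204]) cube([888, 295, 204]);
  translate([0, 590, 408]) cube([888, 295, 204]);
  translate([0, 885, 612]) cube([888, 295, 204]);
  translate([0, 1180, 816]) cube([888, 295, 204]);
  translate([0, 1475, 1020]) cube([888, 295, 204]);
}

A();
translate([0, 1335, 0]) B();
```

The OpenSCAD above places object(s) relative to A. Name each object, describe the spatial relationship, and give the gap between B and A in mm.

A is a bed frame. B is a staircase. The staircase is on the floor beside the bed frame on its +y side. The gap between the staircase and the bed frame is 370 mm.

The staircase's nearest face is 370 mm from the bed frame's +y face.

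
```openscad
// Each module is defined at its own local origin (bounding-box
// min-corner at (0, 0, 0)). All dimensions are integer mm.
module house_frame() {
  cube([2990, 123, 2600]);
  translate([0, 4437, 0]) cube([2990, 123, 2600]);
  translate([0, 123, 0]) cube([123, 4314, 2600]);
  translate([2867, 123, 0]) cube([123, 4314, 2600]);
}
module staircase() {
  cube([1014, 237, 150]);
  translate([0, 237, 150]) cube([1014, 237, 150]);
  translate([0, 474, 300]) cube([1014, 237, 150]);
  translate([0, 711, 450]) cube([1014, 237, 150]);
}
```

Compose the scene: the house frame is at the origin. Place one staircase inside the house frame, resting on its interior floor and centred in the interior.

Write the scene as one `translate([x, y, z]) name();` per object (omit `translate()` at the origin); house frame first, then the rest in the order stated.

house_frame();
translate([988, 1806, 0]) staircase();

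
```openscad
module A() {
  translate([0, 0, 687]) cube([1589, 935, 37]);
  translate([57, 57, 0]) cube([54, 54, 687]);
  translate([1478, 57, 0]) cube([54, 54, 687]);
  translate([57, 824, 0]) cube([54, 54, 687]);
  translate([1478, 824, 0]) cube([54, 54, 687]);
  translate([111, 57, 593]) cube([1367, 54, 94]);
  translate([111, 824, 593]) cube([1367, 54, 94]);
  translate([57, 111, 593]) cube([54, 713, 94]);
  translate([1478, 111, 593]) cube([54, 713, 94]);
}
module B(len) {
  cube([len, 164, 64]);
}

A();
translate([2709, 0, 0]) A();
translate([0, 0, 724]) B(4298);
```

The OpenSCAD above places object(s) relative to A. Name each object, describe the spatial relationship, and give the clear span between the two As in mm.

Second table starts at x = 2709; first ends at x = 1589; clear span = 2709 − 1589 = 1120 mm.

A is a table. B is a beam. A beam spans the tops of two tables. The clear span between the two tables is 1120 mm.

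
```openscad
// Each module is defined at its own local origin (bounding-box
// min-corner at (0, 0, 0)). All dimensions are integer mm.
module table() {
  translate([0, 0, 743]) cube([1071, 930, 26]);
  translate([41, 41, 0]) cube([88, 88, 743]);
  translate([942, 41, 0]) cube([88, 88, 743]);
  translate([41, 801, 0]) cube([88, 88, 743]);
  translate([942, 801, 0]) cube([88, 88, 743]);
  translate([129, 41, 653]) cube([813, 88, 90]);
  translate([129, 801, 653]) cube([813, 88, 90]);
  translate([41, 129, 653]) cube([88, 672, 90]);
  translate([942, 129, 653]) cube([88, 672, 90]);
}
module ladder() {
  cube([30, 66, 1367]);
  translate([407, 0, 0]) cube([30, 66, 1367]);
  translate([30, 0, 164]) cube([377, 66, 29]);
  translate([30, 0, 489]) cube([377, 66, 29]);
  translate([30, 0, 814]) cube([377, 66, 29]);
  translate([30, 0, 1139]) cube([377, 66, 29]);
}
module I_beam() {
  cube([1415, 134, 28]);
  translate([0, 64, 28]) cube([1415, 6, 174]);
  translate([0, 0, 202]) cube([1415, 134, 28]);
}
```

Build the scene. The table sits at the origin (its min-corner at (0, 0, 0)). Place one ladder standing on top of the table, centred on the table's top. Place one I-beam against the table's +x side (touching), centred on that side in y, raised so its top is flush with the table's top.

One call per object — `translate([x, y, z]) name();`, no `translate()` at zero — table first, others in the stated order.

table();
translate([317, 432, 769]) ladder();
translate([1071, 398, 539]) I_beam();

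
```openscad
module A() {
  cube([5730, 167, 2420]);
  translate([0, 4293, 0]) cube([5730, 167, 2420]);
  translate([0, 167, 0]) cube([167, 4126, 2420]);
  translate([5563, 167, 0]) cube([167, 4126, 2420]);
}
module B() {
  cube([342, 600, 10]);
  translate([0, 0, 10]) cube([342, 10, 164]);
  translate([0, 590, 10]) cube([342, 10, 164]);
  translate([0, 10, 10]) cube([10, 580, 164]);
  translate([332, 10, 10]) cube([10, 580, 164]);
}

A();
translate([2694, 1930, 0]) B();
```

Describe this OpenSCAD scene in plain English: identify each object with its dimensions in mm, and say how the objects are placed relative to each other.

A is a box-shaped house frame (walls only): outside footprint 5730×4460 mm, wall height 2420 mm, wall thickness 167 mm. The two y-facing walls run the full x-width; the two x-facing walls fit between the inner faces of the y-facing walls.

B is an open storage box with external size 342×600×174 mm and wall thickness 10 mm (the base is also 10 mm thick). The base covers the whole footprint; the four walls stand on the base, with the y-facing walls full-width and the x-facing walls fitting between their inner faces.

The open box sits inside the house frame, centred.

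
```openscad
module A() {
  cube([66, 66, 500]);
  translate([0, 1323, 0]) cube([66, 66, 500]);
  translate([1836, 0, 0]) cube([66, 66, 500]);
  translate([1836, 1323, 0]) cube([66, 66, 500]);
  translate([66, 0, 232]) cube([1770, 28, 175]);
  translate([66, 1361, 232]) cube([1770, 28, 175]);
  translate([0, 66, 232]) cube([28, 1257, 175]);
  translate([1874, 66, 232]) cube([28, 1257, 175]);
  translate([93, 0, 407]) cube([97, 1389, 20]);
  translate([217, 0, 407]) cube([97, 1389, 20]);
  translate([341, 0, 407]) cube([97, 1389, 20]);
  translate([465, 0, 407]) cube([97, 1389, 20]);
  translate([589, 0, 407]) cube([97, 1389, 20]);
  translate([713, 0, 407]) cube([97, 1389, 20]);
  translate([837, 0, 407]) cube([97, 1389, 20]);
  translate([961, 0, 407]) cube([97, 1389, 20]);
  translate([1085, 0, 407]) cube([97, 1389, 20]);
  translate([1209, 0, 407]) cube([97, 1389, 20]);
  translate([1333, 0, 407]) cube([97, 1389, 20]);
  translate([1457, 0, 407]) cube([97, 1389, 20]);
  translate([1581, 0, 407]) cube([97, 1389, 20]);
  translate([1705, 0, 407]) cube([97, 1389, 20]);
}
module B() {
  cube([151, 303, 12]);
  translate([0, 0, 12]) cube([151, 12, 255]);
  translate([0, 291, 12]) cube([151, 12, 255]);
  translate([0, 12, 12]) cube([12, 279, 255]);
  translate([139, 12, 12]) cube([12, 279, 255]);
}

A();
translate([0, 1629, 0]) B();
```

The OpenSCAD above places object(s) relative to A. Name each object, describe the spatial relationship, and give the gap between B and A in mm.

A is a bed frame. B is an open box. The open box is on the floor beside the bed frame on its +y side. The gap between the open box and the bed frame is 240 mm.

The open box's nearest face is 240 mm from the bed frame's +y face.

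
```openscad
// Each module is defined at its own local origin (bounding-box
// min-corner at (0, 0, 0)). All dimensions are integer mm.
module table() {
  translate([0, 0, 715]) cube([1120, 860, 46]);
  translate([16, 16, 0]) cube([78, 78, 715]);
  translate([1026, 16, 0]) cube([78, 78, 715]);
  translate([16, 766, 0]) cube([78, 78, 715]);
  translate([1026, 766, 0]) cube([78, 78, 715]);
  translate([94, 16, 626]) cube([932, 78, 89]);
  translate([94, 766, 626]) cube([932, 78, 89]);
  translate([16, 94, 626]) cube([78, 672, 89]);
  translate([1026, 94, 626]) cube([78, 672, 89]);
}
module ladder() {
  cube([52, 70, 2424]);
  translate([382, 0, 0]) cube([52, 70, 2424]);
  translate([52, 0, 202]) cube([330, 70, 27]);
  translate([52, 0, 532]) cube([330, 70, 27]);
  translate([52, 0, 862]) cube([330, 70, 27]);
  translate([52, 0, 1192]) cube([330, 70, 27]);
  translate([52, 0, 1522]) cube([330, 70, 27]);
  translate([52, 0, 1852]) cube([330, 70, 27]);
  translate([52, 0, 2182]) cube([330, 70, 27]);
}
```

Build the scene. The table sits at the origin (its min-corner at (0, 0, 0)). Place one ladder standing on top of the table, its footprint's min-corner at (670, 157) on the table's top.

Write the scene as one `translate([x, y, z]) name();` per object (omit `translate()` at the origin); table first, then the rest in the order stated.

table();
translate([670, 157, 761]) ladder();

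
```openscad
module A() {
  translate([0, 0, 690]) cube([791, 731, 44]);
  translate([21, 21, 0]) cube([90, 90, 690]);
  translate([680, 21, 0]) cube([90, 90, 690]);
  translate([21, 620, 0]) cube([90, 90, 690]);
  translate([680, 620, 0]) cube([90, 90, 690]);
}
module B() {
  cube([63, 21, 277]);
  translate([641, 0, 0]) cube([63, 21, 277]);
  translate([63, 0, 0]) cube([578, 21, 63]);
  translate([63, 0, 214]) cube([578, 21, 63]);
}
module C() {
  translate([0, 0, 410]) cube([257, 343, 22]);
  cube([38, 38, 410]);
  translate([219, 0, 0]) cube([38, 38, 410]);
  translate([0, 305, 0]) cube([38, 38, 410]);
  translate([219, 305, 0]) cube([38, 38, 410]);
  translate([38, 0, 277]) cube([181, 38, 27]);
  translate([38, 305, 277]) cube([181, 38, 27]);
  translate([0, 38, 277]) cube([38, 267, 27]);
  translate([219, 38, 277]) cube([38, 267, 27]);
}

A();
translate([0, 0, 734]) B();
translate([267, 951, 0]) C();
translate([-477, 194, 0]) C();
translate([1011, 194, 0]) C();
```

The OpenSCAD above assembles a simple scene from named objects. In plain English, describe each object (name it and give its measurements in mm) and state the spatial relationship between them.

A is a rectangular dining table. The top is 791×731×44 mm with its upper surface at z = 734 mm. It stands on four 90×90 mm square legs, each inset 21 mm from the nearest pair of top edges, running from the floor to the underside of the top.

B is a picture frame with a 578×151 mm rectangular opening (x by z) and a uniform 63 mm border on every side. Frame depth is 21 mm along y. It is built from two vertical stiles running the full outside height and two horizontal rails spanning the gap between the stiles.

C is a four-legged stool. The seat is a 257×343×22 mm slab whose top surface is at z = 432 mm; four square legs, each 38×38 mm in cross-section, run from the floor (z = 0) to the underside of the seat, each flush with a corner of the seat. Four stretchers, 38 mm wide and 27 mm tall, connect adjacent legs with their undersides at z = 277 mm, each running between the inner faces of the legs it joins and aligned with the legs' outer faces on the other axis.

The picture frame is on top of the table. Three stools sit around the table at the +y, −x, +x sides.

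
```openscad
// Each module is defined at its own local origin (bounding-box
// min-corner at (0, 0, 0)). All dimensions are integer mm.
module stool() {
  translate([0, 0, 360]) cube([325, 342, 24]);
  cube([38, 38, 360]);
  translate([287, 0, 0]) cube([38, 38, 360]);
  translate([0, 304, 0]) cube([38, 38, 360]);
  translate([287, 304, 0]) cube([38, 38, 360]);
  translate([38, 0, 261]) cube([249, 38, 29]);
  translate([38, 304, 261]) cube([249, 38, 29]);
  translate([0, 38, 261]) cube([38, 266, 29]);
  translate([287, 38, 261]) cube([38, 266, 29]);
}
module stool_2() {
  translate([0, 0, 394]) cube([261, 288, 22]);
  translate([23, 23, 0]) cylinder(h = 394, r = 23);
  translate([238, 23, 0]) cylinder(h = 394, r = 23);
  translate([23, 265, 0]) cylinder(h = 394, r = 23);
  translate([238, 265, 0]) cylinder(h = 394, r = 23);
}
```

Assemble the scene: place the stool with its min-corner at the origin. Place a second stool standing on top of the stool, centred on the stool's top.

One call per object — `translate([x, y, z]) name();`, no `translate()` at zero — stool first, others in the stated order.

stool();
translate([32, 27, 384]) stool_2();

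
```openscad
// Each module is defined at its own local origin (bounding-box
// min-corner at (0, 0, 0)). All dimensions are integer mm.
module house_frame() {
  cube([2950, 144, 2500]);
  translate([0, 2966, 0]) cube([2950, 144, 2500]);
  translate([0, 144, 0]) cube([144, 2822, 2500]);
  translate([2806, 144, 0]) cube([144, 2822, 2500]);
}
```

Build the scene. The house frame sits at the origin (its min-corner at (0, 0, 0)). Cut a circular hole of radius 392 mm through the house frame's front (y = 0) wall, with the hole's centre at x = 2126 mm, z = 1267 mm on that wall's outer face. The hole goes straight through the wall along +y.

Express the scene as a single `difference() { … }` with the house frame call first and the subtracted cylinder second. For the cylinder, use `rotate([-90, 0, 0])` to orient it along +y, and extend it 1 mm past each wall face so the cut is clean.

difference() {
  house_frame();
  translate([2126, -1, 1267]) rotate([-90, 0, 0]) cylinder(h = 146, r = 392);
}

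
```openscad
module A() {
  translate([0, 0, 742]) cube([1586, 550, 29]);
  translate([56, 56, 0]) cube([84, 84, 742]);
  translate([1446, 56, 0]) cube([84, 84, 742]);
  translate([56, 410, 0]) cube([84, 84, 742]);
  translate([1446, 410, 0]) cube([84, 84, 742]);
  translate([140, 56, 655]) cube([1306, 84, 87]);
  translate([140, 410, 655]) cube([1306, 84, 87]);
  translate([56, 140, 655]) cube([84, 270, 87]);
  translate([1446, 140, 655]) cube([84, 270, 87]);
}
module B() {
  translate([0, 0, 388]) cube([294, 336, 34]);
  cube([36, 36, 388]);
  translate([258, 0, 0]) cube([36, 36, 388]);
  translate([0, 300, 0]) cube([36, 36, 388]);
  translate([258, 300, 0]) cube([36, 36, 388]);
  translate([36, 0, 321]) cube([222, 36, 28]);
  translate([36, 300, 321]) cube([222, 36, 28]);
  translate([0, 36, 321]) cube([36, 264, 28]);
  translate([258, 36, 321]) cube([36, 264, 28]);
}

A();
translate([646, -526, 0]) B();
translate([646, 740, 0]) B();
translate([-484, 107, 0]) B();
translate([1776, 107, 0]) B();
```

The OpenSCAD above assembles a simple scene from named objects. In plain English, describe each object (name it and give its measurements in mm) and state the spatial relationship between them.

A is a table: top 1586 mm (x) × 550 mm (y), 29 mm thick, upper face at z = 771 mm, on four 84×84 mm square legs, each inset 56 mm from the nearest pair of top edges, running from z = 0 to the bottom of the top. Four apron rails, 84 mm thick and 87 mm tall, run between adjacent legs with their top edges flush with the underside of the top and their outer faces flush with the legs' outer faces.

B is a four-legged stool. The seat is 294×336 mm, 34 mm thick, top at z = 422 mm. It stands on four square legs, each 36×36 mm in cross-section, from z = 0 to the seat underside, each flush with a corner of the seat. Four stretchers, 36 mm wide and 28 mm tall, connect adjacent legs with their undersides at z = 321 mm, each running between the inner faces of the legs it joins and aligned with the legs' outer faces on the other axis.

Four stools sit around the table at the −y, +y, −x, +x sides.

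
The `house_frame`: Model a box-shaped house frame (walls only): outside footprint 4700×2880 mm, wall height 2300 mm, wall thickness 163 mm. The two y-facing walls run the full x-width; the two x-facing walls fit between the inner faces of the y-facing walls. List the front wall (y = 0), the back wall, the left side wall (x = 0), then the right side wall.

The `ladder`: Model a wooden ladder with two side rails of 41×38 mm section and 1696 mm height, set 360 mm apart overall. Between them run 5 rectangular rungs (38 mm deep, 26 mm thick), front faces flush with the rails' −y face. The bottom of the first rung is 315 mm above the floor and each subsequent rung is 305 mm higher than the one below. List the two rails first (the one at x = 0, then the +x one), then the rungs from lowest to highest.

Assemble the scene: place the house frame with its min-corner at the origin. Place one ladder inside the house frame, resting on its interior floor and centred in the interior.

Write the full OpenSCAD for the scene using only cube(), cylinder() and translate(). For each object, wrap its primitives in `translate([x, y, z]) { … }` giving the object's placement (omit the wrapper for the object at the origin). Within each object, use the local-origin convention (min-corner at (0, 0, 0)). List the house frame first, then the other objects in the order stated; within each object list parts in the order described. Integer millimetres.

cube([4700, 163, 2300]);
translate([0, 2717, 0]) cube([4700, 163, 2300]);
translate([0, 163, 0]) cube([163, 2554, 2300]);
translate([4537, 163, 0]) cube([163, 2554, 2300]);
translate([2170, 1421, 0]) {
  cube([41, 38, 1696]);
  translate([319, 0, 0]) cube([41, 38, 1696]);
  translate([41, 0, 315]) cube([278, 38, 26]);
  translate([41, 0, 620]) cube([278, 38, 26]);
  translate([41, 0, 925]) cube([278, 38, 26]);
  translate([41, 0, 1230]) cube([278, 38, 26]);
  translate([41, 0, 1535]) cube([278, 38, 26]);
}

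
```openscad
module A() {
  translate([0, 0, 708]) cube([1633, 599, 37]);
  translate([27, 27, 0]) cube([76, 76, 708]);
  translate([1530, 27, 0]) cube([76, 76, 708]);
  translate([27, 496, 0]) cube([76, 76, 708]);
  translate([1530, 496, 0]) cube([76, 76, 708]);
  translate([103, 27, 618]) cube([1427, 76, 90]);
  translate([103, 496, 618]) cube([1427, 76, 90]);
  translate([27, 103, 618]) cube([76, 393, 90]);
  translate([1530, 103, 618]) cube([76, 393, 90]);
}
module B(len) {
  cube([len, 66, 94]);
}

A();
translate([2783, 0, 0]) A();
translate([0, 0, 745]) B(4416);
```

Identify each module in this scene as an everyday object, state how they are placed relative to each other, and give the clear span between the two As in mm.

Second table starts at x = 2783; first ends at x = 1633; clear span = 2783 − 1633 = 1150 mm.

A is a table. B is a beam. A beam spans the tops of two tables. The clear span between the two tables is 1150 mm.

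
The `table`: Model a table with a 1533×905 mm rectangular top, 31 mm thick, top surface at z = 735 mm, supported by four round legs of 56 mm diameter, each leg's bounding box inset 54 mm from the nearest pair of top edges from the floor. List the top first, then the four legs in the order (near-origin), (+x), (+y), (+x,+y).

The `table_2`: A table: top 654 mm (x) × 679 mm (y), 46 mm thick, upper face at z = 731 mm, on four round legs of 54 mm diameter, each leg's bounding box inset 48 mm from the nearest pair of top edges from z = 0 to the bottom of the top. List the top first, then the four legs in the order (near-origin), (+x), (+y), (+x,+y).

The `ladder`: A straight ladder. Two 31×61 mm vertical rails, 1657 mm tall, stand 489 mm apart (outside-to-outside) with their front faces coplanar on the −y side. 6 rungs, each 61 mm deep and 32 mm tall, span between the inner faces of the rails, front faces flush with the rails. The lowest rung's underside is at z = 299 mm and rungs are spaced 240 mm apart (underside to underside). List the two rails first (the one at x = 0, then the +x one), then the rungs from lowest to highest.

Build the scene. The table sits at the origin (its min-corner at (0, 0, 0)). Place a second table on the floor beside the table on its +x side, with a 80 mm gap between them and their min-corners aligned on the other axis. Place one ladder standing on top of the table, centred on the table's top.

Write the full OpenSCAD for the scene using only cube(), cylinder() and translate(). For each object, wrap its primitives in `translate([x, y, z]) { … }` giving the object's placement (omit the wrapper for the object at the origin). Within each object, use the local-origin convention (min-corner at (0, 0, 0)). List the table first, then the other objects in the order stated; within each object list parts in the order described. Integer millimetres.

translate([0, 0, 704]) cube([1533, 905, 31]);
translate([82, 82, 0]) cylinder(h = 704, r = 28);
translate([1451, 82, 0]) cylinder(h = 704, r = 28);
translate([82, 823, 0]) cylinder(h = 704, r = 28);
translate([1451, 823, 0]) cylinder(h = 704, r = 28);
translate([1613, 0, 0]) {
  translate([0, 0, 685]) cube([654, 679, 46]);
  translate([75, 75, 0]) cylinder(h = 685, r = 27);
  translate([579, 75, 0]) cylinder(h = 685, r = 27);
  translate([75, 604, 0]) cylinder(h = 685, r = 27);
  translate([579, 604, 0]) cylinder(h = 685, r = 27);
}
translate([522, 422, 735]) {
  cube([31, 61, 1657]);
  translate([458, 0, 0]) cube([31, 61, 1657]);
  translate([31, 0, 299]) cube([427, 61, 32]);
  translate([31, 0, 539]) cube([427, 61, 32]);
  translate([31, 0, 779]) cube([427, 61, 32]);
  translate([31, 0, 1019]) cube([427, 61, 32]);
  translate([31, 0, 1259]) cube([427, 61, 32]);
  translate([31, 0, 1499]) cube([427, 61, 32]);
}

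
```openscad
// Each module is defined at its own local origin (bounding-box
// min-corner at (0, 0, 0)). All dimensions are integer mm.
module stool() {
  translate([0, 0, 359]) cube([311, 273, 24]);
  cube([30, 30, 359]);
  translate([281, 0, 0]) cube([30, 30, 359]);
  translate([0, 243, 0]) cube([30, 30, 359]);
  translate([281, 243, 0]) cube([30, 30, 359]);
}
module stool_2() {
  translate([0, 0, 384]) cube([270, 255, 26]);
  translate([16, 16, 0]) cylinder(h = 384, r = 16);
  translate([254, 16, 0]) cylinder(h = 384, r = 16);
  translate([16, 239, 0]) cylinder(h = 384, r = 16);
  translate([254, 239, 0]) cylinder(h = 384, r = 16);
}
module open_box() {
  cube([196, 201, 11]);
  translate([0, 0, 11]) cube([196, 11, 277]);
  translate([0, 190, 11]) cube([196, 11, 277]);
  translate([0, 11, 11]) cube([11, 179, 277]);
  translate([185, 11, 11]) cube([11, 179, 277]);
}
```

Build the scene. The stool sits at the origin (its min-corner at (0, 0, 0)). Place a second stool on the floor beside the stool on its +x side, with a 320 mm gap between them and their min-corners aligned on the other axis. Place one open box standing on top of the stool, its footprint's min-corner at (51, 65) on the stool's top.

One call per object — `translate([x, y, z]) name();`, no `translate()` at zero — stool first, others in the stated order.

stool();
translate([631, 0, 0]) stool_2();
translate([51, 65, 383]) open_box();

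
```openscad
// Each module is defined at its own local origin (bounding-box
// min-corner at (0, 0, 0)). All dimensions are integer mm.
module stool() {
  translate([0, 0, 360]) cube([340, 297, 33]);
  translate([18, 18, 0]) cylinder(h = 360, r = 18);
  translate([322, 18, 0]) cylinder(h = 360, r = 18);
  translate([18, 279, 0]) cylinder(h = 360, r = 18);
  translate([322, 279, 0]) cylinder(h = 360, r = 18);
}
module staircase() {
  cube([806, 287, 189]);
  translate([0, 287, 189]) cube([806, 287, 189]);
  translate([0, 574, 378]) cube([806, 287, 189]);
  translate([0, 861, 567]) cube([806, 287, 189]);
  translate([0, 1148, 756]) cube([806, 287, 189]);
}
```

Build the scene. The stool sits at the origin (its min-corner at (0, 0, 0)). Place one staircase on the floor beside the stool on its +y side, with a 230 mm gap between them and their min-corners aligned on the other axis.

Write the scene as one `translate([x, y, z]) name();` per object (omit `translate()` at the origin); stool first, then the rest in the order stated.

stool();
translate([0, 527, 0]) staircase();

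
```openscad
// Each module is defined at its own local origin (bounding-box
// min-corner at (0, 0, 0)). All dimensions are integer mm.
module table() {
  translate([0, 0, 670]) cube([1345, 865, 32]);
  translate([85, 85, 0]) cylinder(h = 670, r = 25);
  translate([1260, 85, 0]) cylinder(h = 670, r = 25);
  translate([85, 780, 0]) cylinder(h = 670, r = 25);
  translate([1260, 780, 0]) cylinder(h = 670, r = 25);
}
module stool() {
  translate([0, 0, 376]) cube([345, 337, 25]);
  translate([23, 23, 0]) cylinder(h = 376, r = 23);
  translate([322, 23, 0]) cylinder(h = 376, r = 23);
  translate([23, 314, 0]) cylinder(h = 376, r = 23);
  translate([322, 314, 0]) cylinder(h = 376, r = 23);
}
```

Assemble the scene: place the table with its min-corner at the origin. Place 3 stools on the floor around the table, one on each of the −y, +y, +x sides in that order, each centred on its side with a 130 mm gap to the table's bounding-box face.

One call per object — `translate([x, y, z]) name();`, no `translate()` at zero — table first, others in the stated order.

table();
translate([500, -467, 0]) stool();
translate([500, 995, 0]) stool();
translate([1475, 264, 0]) stool();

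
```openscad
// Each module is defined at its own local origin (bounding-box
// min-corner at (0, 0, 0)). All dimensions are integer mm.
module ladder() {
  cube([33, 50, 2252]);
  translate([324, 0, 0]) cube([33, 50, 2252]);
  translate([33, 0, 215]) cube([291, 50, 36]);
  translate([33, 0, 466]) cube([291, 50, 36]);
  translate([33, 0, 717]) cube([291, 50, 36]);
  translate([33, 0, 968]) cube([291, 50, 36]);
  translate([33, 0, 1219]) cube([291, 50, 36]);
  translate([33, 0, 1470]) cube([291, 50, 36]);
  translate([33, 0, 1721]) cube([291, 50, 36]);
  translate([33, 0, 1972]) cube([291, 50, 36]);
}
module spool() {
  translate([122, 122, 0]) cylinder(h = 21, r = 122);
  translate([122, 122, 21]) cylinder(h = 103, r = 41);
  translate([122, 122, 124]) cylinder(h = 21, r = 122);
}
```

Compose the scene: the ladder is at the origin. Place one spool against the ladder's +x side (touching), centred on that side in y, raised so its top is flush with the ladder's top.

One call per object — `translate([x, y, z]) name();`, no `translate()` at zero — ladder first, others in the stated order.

ladder();
translate([357, -97, 2107]) spool();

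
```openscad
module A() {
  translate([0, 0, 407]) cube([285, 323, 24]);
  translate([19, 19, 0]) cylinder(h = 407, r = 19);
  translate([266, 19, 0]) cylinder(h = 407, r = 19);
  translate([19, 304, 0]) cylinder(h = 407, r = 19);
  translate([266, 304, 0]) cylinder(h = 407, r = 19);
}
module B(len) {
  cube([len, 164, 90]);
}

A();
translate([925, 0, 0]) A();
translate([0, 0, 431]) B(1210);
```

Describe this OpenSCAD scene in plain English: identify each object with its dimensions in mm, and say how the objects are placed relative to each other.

A is a four-legged stool. The seat is 285×323 mm, 24 mm thick, top at z = 431 mm. It stands on four round legs, each 38 mm in diameter, from z = 0 to the seat underside, each leg's axis is inset half a diameter from the nearest pair of seat edges (so the leg's bounding box is flush with the corner).

B is a rectangular beam 1210 mm long (x), 164 mm deep (y), 90 mm thick (z).

The beam spans the tops of two stools placed 640 mm apart, resting at z = 431 mm.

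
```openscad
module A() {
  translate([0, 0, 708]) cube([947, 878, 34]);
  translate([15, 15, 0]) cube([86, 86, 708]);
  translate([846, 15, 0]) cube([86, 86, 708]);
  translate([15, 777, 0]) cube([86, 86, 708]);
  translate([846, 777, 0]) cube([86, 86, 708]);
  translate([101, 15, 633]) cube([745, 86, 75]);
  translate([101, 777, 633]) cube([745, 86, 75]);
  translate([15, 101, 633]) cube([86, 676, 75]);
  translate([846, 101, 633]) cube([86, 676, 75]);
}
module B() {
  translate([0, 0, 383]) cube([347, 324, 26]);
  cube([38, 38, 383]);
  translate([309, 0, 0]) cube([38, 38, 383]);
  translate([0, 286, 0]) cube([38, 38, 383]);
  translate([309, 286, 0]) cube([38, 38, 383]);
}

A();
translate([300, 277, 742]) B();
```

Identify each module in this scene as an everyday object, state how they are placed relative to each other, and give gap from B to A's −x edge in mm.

The stool's min-x is at 300; the table's min-x is 0; gap = 300 mm.

A is a table. B is a stool. The stool is on top of the table, centred. The gap from the stool to the table's −x edge is 300 mm.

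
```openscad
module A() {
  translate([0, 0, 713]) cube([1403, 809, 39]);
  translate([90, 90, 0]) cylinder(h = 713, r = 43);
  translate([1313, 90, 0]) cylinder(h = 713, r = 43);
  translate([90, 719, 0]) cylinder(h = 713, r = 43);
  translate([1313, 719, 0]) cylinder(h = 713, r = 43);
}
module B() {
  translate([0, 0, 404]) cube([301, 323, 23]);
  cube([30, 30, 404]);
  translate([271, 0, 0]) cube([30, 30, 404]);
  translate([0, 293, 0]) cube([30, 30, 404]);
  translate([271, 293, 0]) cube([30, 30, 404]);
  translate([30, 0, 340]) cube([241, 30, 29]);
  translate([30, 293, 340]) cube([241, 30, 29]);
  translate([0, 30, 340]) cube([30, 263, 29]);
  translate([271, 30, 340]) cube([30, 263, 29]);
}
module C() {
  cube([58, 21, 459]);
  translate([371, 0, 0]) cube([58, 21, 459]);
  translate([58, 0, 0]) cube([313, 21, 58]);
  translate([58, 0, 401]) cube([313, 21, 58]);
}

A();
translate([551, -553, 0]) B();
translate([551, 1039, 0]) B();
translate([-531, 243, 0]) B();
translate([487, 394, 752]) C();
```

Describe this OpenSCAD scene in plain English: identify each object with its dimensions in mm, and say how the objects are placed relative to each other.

A is a rectangular dining table. The top is 1403×809×39 mm with its upper surface at z = 752 mm. It stands on four round legs of 86 mm diameter, each leg's bounding box inset 47 mm from the nearest pair of top edges, running from the floor to the underside of the top.

B is a four-legged stool. The seat is a 301×323×23 mm slab whose top surface is at z = 427 mm; four square legs, each 30×30 mm in cross-section, run from the floor (z = 0) to the underside of the seat, each flush with a corner of the seat. Four stretchers, 30 mm wide and 29 mm tall, connect adjacent legs with their undersides at z = 340 mm, each running between the inner faces of the legs it joins and aligned with the legs' outer faces on the other axis.

C is a rectangular picture frame lying in the x–z plane (depth along y). The opening is 313 mm wide (x) by 343 mm tall (z), surrounded by a border 58 mm wide on all four sides. The frame is 21 mm deep and is made of two full-height vertical stiles with two horizontal rails fitted between them.

Three stools sit around the table at the −y, +y, −x sides. The picture frame is on top of the table, centred.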